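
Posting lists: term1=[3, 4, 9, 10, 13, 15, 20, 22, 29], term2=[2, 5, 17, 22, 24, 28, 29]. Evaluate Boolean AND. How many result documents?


Boolean AND: find intersection of posting lists
term1 docs: [3, 4, 9, 10, 13, 15, 20, 22, 29]
term2 docs: [2, 5, 17, 22, 24, 28, 29]
Intersection: [22, 29]
|intersection| = 2

2


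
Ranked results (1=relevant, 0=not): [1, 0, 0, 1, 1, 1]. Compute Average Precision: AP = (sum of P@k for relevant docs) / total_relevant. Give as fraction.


Computing P@k for each relevant position:
Position 1: relevant, P@1 = 1/1 = 1
Position 2: not relevant
Position 3: not relevant
Position 4: relevant, P@4 = 2/4 = 1/2
Position 5: relevant, P@5 = 3/5 = 3/5
Position 6: relevant, P@6 = 4/6 = 2/3
Sum of P@k = 1 + 1/2 + 3/5 + 2/3 = 83/30
AP = 83/30 / 4 = 83/120

83/120


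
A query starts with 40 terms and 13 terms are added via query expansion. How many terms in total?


Original terms: 40
Expansion terms: 13
Total = 40 + 13 = 53

53


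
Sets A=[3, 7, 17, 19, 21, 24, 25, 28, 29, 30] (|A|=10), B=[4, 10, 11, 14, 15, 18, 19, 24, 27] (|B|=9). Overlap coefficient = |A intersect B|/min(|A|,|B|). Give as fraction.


A intersect B = [19, 24]
|A intersect B| = 2
min(|A|, |B|) = min(10, 9) = 9
Overlap = 2 / 9 = 2/9

2/9


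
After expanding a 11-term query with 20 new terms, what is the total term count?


Original terms: 11
Expansion terms: 20
Total = 11 + 20 = 31

31


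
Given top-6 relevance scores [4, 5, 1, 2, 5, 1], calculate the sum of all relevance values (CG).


Cumulative Gain = sum of relevance scores
Position 1: rel=4, running sum=4
Position 2: rel=5, running sum=9
Position 3: rel=1, running sum=10
Position 4: rel=2, running sum=12
Position 5: rel=5, running sum=17
Position 6: rel=1, running sum=18
CG = 18

18


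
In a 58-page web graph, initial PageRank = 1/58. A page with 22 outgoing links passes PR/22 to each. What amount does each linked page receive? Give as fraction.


Initial PR = 1/58 = 1/58
Outlinks = 22
Contribution per link = PR / outlinks
= 1/58 / 22
= 1/1276

1/1276


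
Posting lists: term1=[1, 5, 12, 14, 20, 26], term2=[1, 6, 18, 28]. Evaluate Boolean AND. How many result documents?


Boolean AND: find intersection of posting lists
term1 docs: [1, 5, 12, 14, 20, 26]
term2 docs: [1, 6, 18, 28]
Intersection: [1]
|intersection| = 1

1


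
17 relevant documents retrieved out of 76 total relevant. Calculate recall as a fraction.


Recall = retrieved_relevant / total_relevant
= 17 / 76
= 17 / (17 + 59)
= 17/76

17/76


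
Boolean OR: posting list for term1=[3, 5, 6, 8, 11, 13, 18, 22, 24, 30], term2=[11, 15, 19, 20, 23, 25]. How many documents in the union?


Boolean OR: find union of posting lists
term1 docs: [3, 5, 6, 8, 11, 13, 18, 22, 24, 30]
term2 docs: [11, 15, 19, 20, 23, 25]
Union: [3, 5, 6, 8, 11, 13, 15, 18, 19, 20, 22, 23, 24, 25, 30]
|union| = 15

15


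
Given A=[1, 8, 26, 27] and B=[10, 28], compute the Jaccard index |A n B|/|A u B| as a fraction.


A intersect B = []
|A intersect B| = 0
A union B = [1, 8, 10, 26, 27, 28]
|A union B| = 6
Jaccard = 0/6 = 0

0


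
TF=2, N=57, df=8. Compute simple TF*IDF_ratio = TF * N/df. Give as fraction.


TF * (N/df)
= 2 * (57/8)
= 2 * 57/8
= 57/4

57/4


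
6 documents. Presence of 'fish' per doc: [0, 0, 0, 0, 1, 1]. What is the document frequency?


Checking each document for 'fish':
Doc 1: absent
Doc 2: absent
Doc 3: absent
Doc 4: absent
Doc 5: present
Doc 6: present
df = sum of presences = 0 + 0 + 0 + 0 + 1 + 1 = 2

2


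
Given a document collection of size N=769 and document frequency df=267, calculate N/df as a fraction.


IDF ratio = N / df
= 769 / 267
= 769/267

769/267


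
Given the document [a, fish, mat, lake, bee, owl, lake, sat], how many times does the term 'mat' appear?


Document has 8 words
Scanning for 'mat':
Found at positions: [2]
Count = 1

1


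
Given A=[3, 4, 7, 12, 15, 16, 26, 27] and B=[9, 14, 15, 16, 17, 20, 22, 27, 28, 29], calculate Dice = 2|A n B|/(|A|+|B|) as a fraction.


A intersect B = [15, 16, 27]
|A intersect B| = 3
|A| = 8, |B| = 10
Dice = 2*3 / (8+10)
= 6 / 18 = 1/3

1/3


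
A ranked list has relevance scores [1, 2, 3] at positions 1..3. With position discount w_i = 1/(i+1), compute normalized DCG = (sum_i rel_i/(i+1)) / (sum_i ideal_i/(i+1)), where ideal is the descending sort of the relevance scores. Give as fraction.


Position discount weights w_i = 1/(i+1) for i=1..3:
Weights = [1/2, 1/3, 1/4]
Actual relevance: [1, 2, 3]
DCG = 1/2 + 2/3 + 3/4 = 23/12
Ideal relevance (sorted desc): [3, 2, 1]
Ideal DCG = 3/2 + 2/3 + 1/4 = 29/12
nDCG = DCG / ideal_DCG = 23/12 / 29/12 = 23/29

23/29


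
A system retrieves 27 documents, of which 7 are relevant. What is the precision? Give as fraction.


Precision = relevant_retrieved / total_retrieved
= 7 / 27
= 7 / (7 + 20)
= 7/27

7/27


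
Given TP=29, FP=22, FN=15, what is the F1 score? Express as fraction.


F1 = 2 * P * R / (P + R)
P = TP/(TP+FP) = 29/51 = 29/51
R = TP/(TP+FN) = 29/44 = 29/44
2 * P * R = 2 * 29/51 * 29/44 = 841/1122
P + R = 29/51 + 29/44 = 2755/2244
F1 = 841/1122 / 2755/2244 = 58/95

58/95


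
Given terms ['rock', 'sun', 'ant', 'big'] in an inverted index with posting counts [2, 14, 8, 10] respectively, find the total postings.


Summing posting list sizes:
'rock': 2 postings
'sun': 14 postings
'ant': 8 postings
'big': 10 postings
Total = 2 + 14 + 8 + 10 = 34

34


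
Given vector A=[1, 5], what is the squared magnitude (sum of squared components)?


|A|^2 = sum of squared components
A[0]^2 = 1^2 = 1
A[1]^2 = 5^2 = 25
Sum = 1 + 25 = 26

26


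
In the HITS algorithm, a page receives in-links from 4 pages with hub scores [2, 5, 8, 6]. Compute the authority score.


Authority = sum of hub scores of in-linkers
In-link 1: hub score = 2
In-link 2: hub score = 5
In-link 3: hub score = 8
In-link 4: hub score = 6
Authority = 2 + 5 + 8 + 6 = 21

21


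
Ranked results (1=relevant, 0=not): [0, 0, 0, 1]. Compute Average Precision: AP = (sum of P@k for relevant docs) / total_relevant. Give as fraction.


Computing P@k for each relevant position:
Position 1: not relevant
Position 2: not relevant
Position 3: not relevant
Position 4: relevant, P@4 = 1/4 = 1/4
Sum of P@k = 1/4 = 1/4
AP = 1/4 / 1 = 1/4

1/4


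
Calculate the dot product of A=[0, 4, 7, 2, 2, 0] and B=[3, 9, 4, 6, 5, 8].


Dot product = sum of element-wise products
A[0]*B[0] = 0*3 = 0
A[1]*B[1] = 4*9 = 36
A[2]*B[2] = 7*4 = 28
A[3]*B[3] = 2*6 = 12
A[4]*B[4] = 2*5 = 10
A[5]*B[5] = 0*8 = 0
Sum = 0 + 36 + 28 + 12 + 10 + 0 = 86

86


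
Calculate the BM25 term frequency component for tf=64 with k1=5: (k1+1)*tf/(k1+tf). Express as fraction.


BM25 TF component = (k1+1)*tf / (k1+tf)
k1 = 5, tf = 64
Numerator = (5+1)*64 = 384
Denominator = 5 + 64 = 69
= 384/69 = 128/23

128/23


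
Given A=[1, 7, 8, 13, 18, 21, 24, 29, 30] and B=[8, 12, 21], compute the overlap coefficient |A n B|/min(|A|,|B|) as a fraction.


A intersect B = [8, 21]
|A intersect B| = 2
min(|A|, |B|) = min(9, 3) = 3
Overlap = 2 / 3 = 2/3

2/3


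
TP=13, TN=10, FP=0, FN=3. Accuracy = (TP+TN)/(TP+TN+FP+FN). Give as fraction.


Accuracy = (TP + TN) / (TP + TN + FP + FN)
TP + TN = 13 + 10 = 23
Total = 13 + 10 + 0 + 3 = 26
Accuracy = 23 / 26 = 23/26

23/26


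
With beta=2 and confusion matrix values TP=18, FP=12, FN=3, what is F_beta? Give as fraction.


P = TP/(TP+FP) = 18/30 = 3/5
R = TP/(TP+FN) = 18/21 = 6/7
beta^2 = 2^2 = 4
(1 + beta^2) = 5
Numerator = (1+beta^2)*P*R = 18/7
Denominator = beta^2*P + R = 12/5 + 6/7 = 114/35
F_beta = 15/19

15/19


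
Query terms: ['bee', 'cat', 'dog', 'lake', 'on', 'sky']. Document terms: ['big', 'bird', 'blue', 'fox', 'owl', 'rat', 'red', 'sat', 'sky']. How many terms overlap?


Query terms: ['bee', 'cat', 'dog', 'lake', 'on', 'sky']
Document terms: ['big', 'bird', 'blue', 'fox', 'owl', 'rat', 'red', 'sat', 'sky']
Common terms: ['sky']
Overlap count = 1

1


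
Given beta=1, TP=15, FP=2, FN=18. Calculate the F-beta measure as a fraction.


P = TP/(TP+FP) = 15/17 = 15/17
R = TP/(TP+FN) = 15/33 = 5/11
beta^2 = 1^2 = 1
(1 + beta^2) = 2
Numerator = (1+beta^2)*P*R = 150/187
Denominator = beta^2*P + R = 15/17 + 5/11 = 250/187
F_beta = 3/5

3/5


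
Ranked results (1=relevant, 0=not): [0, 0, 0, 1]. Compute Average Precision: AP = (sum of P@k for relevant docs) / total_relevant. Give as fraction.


Computing P@k for each relevant position:
Position 1: not relevant
Position 2: not relevant
Position 3: not relevant
Position 4: relevant, P@4 = 1/4 = 1/4
Sum of P@k = 1/4 = 1/4
AP = 1/4 / 1 = 1/4

1/4


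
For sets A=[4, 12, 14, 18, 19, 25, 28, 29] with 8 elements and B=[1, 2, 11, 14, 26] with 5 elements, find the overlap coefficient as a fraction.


A intersect B = [14]
|A intersect B| = 1
min(|A|, |B|) = min(8, 5) = 5
Overlap = 1 / 5 = 1/5

1/5


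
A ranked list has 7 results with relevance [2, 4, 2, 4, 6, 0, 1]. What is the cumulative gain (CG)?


Cumulative Gain = sum of relevance scores
Position 1: rel=2, running sum=2
Position 2: rel=4, running sum=6
Position 3: rel=2, running sum=8
Position 4: rel=4, running sum=12
Position 5: rel=6, running sum=18
Position 6: rel=0, running sum=18
Position 7: rel=1, running sum=19
CG = 19

19


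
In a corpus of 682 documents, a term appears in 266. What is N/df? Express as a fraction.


IDF ratio = N / df
= 682 / 266
= 341/133

341/133


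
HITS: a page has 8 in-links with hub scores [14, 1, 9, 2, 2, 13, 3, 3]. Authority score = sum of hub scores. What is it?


Authority = sum of hub scores of in-linkers
In-link 1: hub score = 14
In-link 2: hub score = 1
In-link 3: hub score = 9
In-link 4: hub score = 2
In-link 5: hub score = 2
In-link 6: hub score = 13
In-link 7: hub score = 3
In-link 8: hub score = 3
Authority = 14 + 1 + 9 + 2 + 2 + 13 + 3 + 3 = 47

47


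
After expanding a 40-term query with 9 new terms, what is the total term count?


Original terms: 40
Expansion terms: 9
Total = 40 + 9 = 49

49


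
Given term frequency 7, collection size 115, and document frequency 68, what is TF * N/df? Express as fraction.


TF * (N/df)
= 7 * (115/68)
= 7 * 115/68
= 805/68

805/68


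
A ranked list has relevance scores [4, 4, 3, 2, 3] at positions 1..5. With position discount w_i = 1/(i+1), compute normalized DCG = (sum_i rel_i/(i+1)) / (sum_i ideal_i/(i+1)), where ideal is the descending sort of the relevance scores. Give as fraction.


Position discount weights w_i = 1/(i+1) for i=1..5:
Weights = [1/2, 1/3, 1/4, 1/5, 1/6]
Actual relevance: [4, 4, 3, 2, 3]
DCG = 4/2 + 4/3 + 3/4 + 2/5 + 3/6 = 299/60
Ideal relevance (sorted desc): [4, 4, 3, 3, 2]
Ideal DCG = 4/2 + 4/3 + 3/4 + 3/5 + 2/6 = 301/60
nDCG = DCG / ideal_DCG = 299/60 / 301/60 = 299/301

299/301


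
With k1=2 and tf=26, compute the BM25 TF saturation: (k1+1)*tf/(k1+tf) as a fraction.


BM25 TF component = (k1+1)*tf / (k1+tf)
k1 = 2, tf = 26
Numerator = (2+1)*26 = 78
Denominator = 2 + 26 = 28
= 78/28 = 39/14

39/14


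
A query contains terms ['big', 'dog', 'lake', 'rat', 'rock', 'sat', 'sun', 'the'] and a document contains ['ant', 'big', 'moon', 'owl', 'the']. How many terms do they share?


Query terms: ['big', 'dog', 'lake', 'rat', 'rock', 'sat', 'sun', 'the']
Document terms: ['ant', 'big', 'moon', 'owl', 'the']
Common terms: ['big', 'the']
Overlap count = 2

2


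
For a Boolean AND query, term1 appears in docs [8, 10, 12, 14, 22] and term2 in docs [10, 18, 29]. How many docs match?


Boolean AND: find intersection of posting lists
term1 docs: [8, 10, 12, 14, 22]
term2 docs: [10, 18, 29]
Intersection: [10]
|intersection| = 1

1


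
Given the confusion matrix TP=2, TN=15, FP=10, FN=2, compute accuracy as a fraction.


Accuracy = (TP + TN) / (TP + TN + FP + FN)
TP + TN = 2 + 15 = 17
Total = 2 + 15 + 10 + 2 = 29
Accuracy = 17 / 29 = 17/29

17/29


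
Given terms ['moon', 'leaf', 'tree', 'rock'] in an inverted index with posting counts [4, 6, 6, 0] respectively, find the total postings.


Summing posting list sizes:
'moon': 4 postings
'leaf': 6 postings
'tree': 6 postings
'rock': 0 postings
Total = 4 + 6 + 6 + 0 = 16

16


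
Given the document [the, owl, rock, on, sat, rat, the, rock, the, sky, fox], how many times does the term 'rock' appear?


Document has 11 words
Scanning for 'rock':
Found at positions: [2, 7]
Count = 2

2


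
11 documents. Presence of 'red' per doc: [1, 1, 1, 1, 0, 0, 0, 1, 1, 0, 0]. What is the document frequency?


Checking each document for 'red':
Doc 1: present
Doc 2: present
Doc 3: present
Doc 4: present
Doc 5: absent
Doc 6: absent
Doc 7: absent
Doc 8: present
Doc 9: present
Doc 10: absent
Doc 11: absent
df = sum of presences = 1 + 1 + 1 + 1 + 0 + 0 + 0 + 1 + 1 + 0 + 0 = 6

6


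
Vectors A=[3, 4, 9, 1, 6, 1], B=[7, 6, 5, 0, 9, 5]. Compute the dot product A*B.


Dot product = sum of element-wise products
A[0]*B[0] = 3*7 = 21
A[1]*B[1] = 4*6 = 24
A[2]*B[2] = 9*5 = 45
A[3]*B[3] = 1*0 = 0
A[4]*B[4] = 6*9 = 54
A[5]*B[5] = 1*5 = 5
Sum = 21 + 24 + 45 + 0 + 54 + 5 = 149

149


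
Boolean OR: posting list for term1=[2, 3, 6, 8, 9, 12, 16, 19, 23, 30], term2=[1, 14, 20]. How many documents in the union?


Boolean OR: find union of posting lists
term1 docs: [2, 3, 6, 8, 9, 12, 16, 19, 23, 30]
term2 docs: [1, 14, 20]
Union: [1, 2, 3, 6, 8, 9, 12, 14, 16, 19, 20, 23, 30]
|union| = 13

13


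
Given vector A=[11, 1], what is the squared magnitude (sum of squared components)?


|A|^2 = sum of squared components
A[0]^2 = 11^2 = 121
A[1]^2 = 1^2 = 1
Sum = 121 + 1 = 122

122


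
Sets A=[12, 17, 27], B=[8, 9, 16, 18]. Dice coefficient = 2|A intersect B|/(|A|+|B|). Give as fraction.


A intersect B = []
|A intersect B| = 0
|A| = 3, |B| = 4
Dice = 2*0 / (3+4)
= 0 / 7 = 0

0


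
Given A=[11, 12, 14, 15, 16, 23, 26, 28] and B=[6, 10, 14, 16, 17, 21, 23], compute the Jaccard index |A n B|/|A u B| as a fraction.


A intersect B = [14, 16, 23]
|A intersect B| = 3
A union B = [6, 10, 11, 12, 14, 15, 16, 17, 21, 23, 26, 28]
|A union B| = 12
Jaccard = 3/12 = 1/4

1/4


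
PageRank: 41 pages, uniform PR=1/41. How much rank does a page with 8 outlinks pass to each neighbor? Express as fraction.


Initial PR = 1/41 = 1/41
Outlinks = 8
Contribution per link = PR / outlinks
= 1/41 / 8
= 1/328

1/328


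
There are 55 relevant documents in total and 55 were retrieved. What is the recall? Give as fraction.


Recall = retrieved_relevant / total_relevant
= 55 / 55
= 55 / (55 + 0)
= 1

1


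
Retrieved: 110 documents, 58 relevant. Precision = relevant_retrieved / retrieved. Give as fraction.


Precision = relevant_retrieved / total_retrieved
= 58 / 110
= 58 / (58 + 52)
= 29/55

29/55


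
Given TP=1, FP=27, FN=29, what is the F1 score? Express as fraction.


F1 = 2 * P * R / (P + R)
P = TP/(TP+FP) = 1/28 = 1/28
R = TP/(TP+FN) = 1/30 = 1/30
2 * P * R = 2 * 1/28 * 1/30 = 1/420
P + R = 1/28 + 1/30 = 29/420
F1 = 1/420 / 29/420 = 1/29

1/29


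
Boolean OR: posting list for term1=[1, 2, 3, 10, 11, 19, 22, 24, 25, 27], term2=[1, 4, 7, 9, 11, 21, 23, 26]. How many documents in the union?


Boolean OR: find union of posting lists
term1 docs: [1, 2, 3, 10, 11, 19, 22, 24, 25, 27]
term2 docs: [1, 4, 7, 9, 11, 21, 23, 26]
Union: [1, 2, 3, 4, 7, 9, 10, 11, 19, 21, 22, 23, 24, 25, 26, 27]
|union| = 16

16


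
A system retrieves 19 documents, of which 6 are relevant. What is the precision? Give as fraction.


Precision = relevant_retrieved / total_retrieved
= 6 / 19
= 6 / (6 + 13)
= 6/19

6/19


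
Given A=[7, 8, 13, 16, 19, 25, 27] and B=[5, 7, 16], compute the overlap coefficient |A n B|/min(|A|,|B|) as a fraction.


A intersect B = [7, 16]
|A intersect B| = 2
min(|A|, |B|) = min(7, 3) = 3
Overlap = 2 / 3 = 2/3

2/3


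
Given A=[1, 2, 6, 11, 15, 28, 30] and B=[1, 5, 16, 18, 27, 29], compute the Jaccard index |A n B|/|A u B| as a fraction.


A intersect B = [1]
|A intersect B| = 1
A union B = [1, 2, 5, 6, 11, 15, 16, 18, 27, 28, 29, 30]
|A union B| = 12
Jaccard = 1/12 = 1/12

1/12


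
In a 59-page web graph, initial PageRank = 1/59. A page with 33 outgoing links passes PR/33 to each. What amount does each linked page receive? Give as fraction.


Initial PR = 1/59 = 1/59
Outlinks = 33
Contribution per link = PR / outlinks
= 1/59 / 33
= 1/1947

1/1947


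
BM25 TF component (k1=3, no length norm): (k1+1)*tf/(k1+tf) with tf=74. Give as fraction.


BM25 TF component = (k1+1)*tf / (k1+tf)
k1 = 3, tf = 74
Numerator = (3+1)*74 = 296
Denominator = 3 + 74 = 77
= 296/77 = 296/77

296/77


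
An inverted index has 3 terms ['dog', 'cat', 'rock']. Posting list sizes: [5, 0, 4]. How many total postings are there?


Summing posting list sizes:
'dog': 5 postings
'cat': 0 postings
'rock': 4 postings
Total = 5 + 0 + 4 = 9

9


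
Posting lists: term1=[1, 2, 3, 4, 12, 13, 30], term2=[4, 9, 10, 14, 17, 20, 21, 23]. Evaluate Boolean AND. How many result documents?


Boolean AND: find intersection of posting lists
term1 docs: [1, 2, 3, 4, 12, 13, 30]
term2 docs: [4, 9, 10, 14, 17, 20, 21, 23]
Intersection: [4]
|intersection| = 1

1


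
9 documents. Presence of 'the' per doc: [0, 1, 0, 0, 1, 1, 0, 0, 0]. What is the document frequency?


Checking each document for 'the':
Doc 1: absent
Doc 2: present
Doc 3: absent
Doc 4: absent
Doc 5: present
Doc 6: present
Doc 7: absent
Doc 8: absent
Doc 9: absent
df = sum of presences = 0 + 1 + 0 + 0 + 1 + 1 + 0 + 0 + 0 = 3

3


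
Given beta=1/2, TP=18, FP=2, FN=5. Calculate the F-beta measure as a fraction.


P = TP/(TP+FP) = 18/20 = 9/10
R = TP/(TP+FN) = 18/23 = 18/23
beta^2 = 1/2^2 = 1/4
(1 + beta^2) = 5/4
Numerator = (1+beta^2)*P*R = 81/92
Denominator = beta^2*P + R = 9/40 + 18/23 = 927/920
F_beta = 90/103

90/103


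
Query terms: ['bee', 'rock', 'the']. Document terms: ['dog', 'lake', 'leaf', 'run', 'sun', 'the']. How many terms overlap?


Query terms: ['bee', 'rock', 'the']
Document terms: ['dog', 'lake', 'leaf', 'run', 'sun', 'the']
Common terms: ['the']
Overlap count = 1

1


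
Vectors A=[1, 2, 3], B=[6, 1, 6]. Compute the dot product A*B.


Dot product = sum of element-wise products
A[0]*B[0] = 1*6 = 6
A[1]*B[1] = 2*1 = 2
A[2]*B[2] = 3*6 = 18
Sum = 6 + 2 + 18 = 26

26


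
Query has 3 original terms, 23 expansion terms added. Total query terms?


Original terms: 3
Expansion terms: 23
Total = 3 + 23 = 26

26


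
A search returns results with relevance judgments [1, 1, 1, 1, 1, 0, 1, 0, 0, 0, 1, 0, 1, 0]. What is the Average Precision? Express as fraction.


Computing P@k for each relevant position:
Position 1: relevant, P@1 = 1/1 = 1
Position 2: relevant, P@2 = 2/2 = 1
Position 3: relevant, P@3 = 3/3 = 1
Position 4: relevant, P@4 = 4/4 = 1
Position 5: relevant, P@5 = 5/5 = 1
Position 6: not relevant
Position 7: relevant, P@7 = 6/7 = 6/7
Position 8: not relevant
Position 9: not relevant
Position 10: not relevant
Position 11: relevant, P@11 = 7/11 = 7/11
Position 12: not relevant
Position 13: relevant, P@13 = 8/13 = 8/13
Position 14: not relevant
Sum of P@k = 1 + 1 + 1 + 1 + 1 + 6/7 + 7/11 + 8/13 = 7116/1001
AP = 7116/1001 / 8 = 1779/2002

1779/2002


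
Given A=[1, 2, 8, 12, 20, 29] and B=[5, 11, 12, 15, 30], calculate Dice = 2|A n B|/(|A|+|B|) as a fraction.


A intersect B = [12]
|A intersect B| = 1
|A| = 6, |B| = 5
Dice = 2*1 / (6+5)
= 2 / 11 = 2/11

2/11


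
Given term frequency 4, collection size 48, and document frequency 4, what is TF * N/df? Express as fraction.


TF * (N/df)
= 4 * (48/4)
= 4 * 12
= 48

48


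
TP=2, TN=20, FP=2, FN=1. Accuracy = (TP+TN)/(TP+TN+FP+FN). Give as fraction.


Accuracy = (TP + TN) / (TP + TN + FP + FN)
TP + TN = 2 + 20 = 22
Total = 2 + 20 + 2 + 1 = 25
Accuracy = 22 / 25 = 22/25

22/25


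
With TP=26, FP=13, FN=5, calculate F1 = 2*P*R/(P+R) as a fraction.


F1 = 2 * P * R / (P + R)
P = TP/(TP+FP) = 26/39 = 2/3
R = TP/(TP+FN) = 26/31 = 26/31
2 * P * R = 2 * 2/3 * 26/31 = 104/93
P + R = 2/3 + 26/31 = 140/93
F1 = 104/93 / 140/93 = 26/35

26/35


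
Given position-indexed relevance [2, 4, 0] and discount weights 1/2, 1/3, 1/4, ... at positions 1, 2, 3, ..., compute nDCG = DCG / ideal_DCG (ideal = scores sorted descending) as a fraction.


Position discount weights w_i = 1/(i+1) for i=1..3:
Weights = [1/2, 1/3, 1/4]
Actual relevance: [2, 4, 0]
DCG = 2/2 + 4/3 + 0/4 = 7/3
Ideal relevance (sorted desc): [4, 2, 0]
Ideal DCG = 4/2 + 2/3 + 0/4 = 8/3
nDCG = DCG / ideal_DCG = 7/3 / 8/3 = 7/8

7/8


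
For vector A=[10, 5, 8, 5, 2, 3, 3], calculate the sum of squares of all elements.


|A|^2 = sum of squared components
A[0]^2 = 10^2 = 100
A[1]^2 = 5^2 = 25
A[2]^2 = 8^2 = 64
A[3]^2 = 5^2 = 25
A[4]^2 = 2^2 = 4
A[5]^2 = 3^2 = 9
A[6]^2 = 3^2 = 9
Sum = 100 + 25 + 64 + 25 + 4 + 9 + 9 = 236

236


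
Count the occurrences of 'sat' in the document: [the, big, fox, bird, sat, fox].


Document has 6 words
Scanning for 'sat':
Found at positions: [4]
Count = 1

1


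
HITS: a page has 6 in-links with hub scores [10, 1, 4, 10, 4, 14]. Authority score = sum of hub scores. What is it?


Authority = sum of hub scores of in-linkers
In-link 1: hub score = 10
In-link 2: hub score = 1
In-link 3: hub score = 4
In-link 4: hub score = 10
In-link 5: hub score = 4
In-link 6: hub score = 14
Authority = 10 + 1 + 4 + 10 + 4 + 14 = 43

43


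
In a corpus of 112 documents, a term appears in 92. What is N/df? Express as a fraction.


IDF ratio = N / df
= 112 / 92
= 28/23

28/23


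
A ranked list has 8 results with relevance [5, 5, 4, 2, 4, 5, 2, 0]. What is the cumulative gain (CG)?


Cumulative Gain = sum of relevance scores
Position 1: rel=5, running sum=5
Position 2: rel=5, running sum=10
Position 3: rel=4, running sum=14
Position 4: rel=2, running sum=16
Position 5: rel=4, running sum=20
Position 6: rel=5, running sum=25
Position 7: rel=2, running sum=27
Position 8: rel=0, running sum=27
CG = 27

27


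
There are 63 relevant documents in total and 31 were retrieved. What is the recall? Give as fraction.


Recall = retrieved_relevant / total_relevant
= 31 / 63
= 31 / (31 + 32)
= 31/63

31/63


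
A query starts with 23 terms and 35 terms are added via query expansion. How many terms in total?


Original terms: 23
Expansion terms: 35
Total = 23 + 35 = 58

58


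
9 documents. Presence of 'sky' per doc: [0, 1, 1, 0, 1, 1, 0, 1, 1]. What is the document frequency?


Checking each document for 'sky':
Doc 1: absent
Doc 2: present
Doc 3: present
Doc 4: absent
Doc 5: present
Doc 6: present
Doc 7: absent
Doc 8: present
Doc 9: present
df = sum of presences = 0 + 1 + 1 + 0 + 1 + 1 + 0 + 1 + 1 = 6

6


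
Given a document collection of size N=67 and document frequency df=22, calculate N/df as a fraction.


IDF ratio = N / df
= 67 / 22
= 67/22

67/22


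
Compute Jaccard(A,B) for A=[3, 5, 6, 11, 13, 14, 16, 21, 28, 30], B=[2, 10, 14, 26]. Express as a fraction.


A intersect B = [14]
|A intersect B| = 1
A union B = [2, 3, 5, 6, 10, 11, 13, 14, 16, 21, 26, 28, 30]
|A union B| = 13
Jaccard = 1/13 = 1/13

1/13


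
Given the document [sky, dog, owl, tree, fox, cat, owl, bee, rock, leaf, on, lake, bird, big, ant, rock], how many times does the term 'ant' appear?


Document has 16 words
Scanning for 'ant':
Found at positions: [14]
Count = 1

1


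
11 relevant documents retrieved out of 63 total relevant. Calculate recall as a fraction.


Recall = retrieved_relevant / total_relevant
= 11 / 63
= 11 / (11 + 52)
= 11/63

11/63


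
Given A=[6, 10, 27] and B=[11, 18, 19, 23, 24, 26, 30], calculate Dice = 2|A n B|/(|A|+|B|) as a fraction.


A intersect B = []
|A intersect B| = 0
|A| = 3, |B| = 7
Dice = 2*0 / (3+7)
= 0 / 10 = 0

0


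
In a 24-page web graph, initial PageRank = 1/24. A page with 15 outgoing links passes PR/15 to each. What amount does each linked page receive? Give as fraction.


Initial PR = 1/24 = 1/24
Outlinks = 15
Contribution per link = PR / outlinks
= 1/24 / 15
= 1/360

1/360


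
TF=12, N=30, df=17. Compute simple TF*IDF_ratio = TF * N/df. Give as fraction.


TF * (N/df)
= 12 * (30/17)
= 12 * 30/17
= 360/17

360/17


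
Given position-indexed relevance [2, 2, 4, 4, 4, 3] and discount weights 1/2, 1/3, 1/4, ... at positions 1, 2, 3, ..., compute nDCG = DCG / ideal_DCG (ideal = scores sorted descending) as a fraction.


Position discount weights w_i = 1/(i+1) for i=1..6:
Weights = [1/2, 1/3, 1/4, 1/5, 1/6, 1/7]
Actual relevance: [2, 2, 4, 4, 4, 3]
DCG = 2/2 + 2/3 + 4/4 + 4/5 + 4/6 + 3/7 = 479/105
Ideal relevance (sorted desc): [4, 4, 4, 3, 2, 2]
Ideal DCG = 4/2 + 4/3 + 4/4 + 3/5 + 2/6 + 2/7 = 583/105
nDCG = DCG / ideal_DCG = 479/105 / 583/105 = 479/583

479/583


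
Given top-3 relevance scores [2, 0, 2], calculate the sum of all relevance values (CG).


Cumulative Gain = sum of relevance scores
Position 1: rel=2, running sum=2
Position 2: rel=0, running sum=2
Position 3: rel=2, running sum=4
CG = 4

4


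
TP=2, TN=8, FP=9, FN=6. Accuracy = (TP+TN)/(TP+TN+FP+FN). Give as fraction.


Accuracy = (TP + TN) / (TP + TN + FP + FN)
TP + TN = 2 + 8 = 10
Total = 2 + 8 + 9 + 6 = 25
Accuracy = 10 / 25 = 2/5

2/5


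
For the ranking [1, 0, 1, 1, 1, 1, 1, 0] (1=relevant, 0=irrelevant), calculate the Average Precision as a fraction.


Computing P@k for each relevant position:
Position 1: relevant, P@1 = 1/1 = 1
Position 2: not relevant
Position 3: relevant, P@3 = 2/3 = 2/3
Position 4: relevant, P@4 = 3/4 = 3/4
Position 5: relevant, P@5 = 4/5 = 4/5
Position 6: relevant, P@6 = 5/6 = 5/6
Position 7: relevant, P@7 = 6/7 = 6/7
Position 8: not relevant
Sum of P@k = 1 + 2/3 + 3/4 + 4/5 + 5/6 + 6/7 = 687/140
AP = 687/140 / 6 = 229/280

229/280


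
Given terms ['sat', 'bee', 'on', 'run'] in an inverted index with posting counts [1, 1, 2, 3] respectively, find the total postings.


Summing posting list sizes:
'sat': 1 postings
'bee': 1 postings
'on': 2 postings
'run': 3 postings
Total = 1 + 1 + 2 + 3 = 7

7


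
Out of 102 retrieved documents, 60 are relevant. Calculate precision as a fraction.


Precision = relevant_retrieved / total_retrieved
= 60 / 102
= 60 / (60 + 42)
= 10/17

10/17


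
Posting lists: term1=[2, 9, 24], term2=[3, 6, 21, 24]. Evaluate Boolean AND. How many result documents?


Boolean AND: find intersection of posting lists
term1 docs: [2, 9, 24]
term2 docs: [3, 6, 21, 24]
Intersection: [24]
|intersection| = 1

1


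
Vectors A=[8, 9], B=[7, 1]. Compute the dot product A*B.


Dot product = sum of element-wise products
A[0]*B[0] = 8*7 = 56
A[1]*B[1] = 9*1 = 9
Sum = 56 + 9 = 65

65


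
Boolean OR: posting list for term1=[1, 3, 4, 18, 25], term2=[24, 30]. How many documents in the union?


Boolean OR: find union of posting lists
term1 docs: [1, 3, 4, 18, 25]
term2 docs: [24, 30]
Union: [1, 3, 4, 18, 24, 25, 30]
|union| = 7

7


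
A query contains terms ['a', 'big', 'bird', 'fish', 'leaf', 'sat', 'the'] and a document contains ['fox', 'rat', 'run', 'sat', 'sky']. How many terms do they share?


Query terms: ['a', 'big', 'bird', 'fish', 'leaf', 'sat', 'the']
Document terms: ['fox', 'rat', 'run', 'sat', 'sky']
Common terms: ['sat']
Overlap count = 1

1


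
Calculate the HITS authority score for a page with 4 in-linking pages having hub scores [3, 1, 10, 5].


Authority = sum of hub scores of in-linkers
In-link 1: hub score = 3
In-link 2: hub score = 1
In-link 3: hub score = 10
In-link 4: hub score = 5
Authority = 3 + 1 + 10 + 5 = 19

19


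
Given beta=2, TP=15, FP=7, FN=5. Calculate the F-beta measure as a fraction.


P = TP/(TP+FP) = 15/22 = 15/22
R = TP/(TP+FN) = 15/20 = 3/4
beta^2 = 2^2 = 4
(1 + beta^2) = 5
Numerator = (1+beta^2)*P*R = 225/88
Denominator = beta^2*P + R = 30/11 + 3/4 = 153/44
F_beta = 25/34

25/34


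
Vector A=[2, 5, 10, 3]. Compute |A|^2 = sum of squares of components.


|A|^2 = sum of squared components
A[0]^2 = 2^2 = 4
A[1]^2 = 5^2 = 25
A[2]^2 = 10^2 = 100
A[3]^2 = 3^2 = 9
Sum = 4 + 25 + 100 + 9 = 138

138


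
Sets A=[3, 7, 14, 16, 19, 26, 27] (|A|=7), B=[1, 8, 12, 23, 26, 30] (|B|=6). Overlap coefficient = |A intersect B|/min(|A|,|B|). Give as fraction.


A intersect B = [26]
|A intersect B| = 1
min(|A|, |B|) = min(7, 6) = 6
Overlap = 1 / 6 = 1/6

1/6


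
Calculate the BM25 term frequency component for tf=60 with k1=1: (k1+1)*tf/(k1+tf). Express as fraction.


BM25 TF component = (k1+1)*tf / (k1+tf)
k1 = 1, tf = 60
Numerator = (1+1)*60 = 120
Denominator = 1 + 60 = 61
= 120/61 = 120/61

120/61


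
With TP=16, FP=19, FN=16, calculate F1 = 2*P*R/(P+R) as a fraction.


F1 = 2 * P * R / (P + R)
P = TP/(TP+FP) = 16/35 = 16/35
R = TP/(TP+FN) = 16/32 = 1/2
2 * P * R = 2 * 16/35 * 1/2 = 16/35
P + R = 16/35 + 1/2 = 67/70
F1 = 16/35 / 67/70 = 32/67

32/67


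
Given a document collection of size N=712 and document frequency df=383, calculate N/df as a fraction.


IDF ratio = N / df
= 712 / 383
= 712/383

712/383


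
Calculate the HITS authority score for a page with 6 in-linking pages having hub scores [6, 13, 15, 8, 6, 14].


Authority = sum of hub scores of in-linkers
In-link 1: hub score = 6
In-link 2: hub score = 13
In-link 3: hub score = 15
In-link 4: hub score = 8
In-link 5: hub score = 6
In-link 6: hub score = 14
Authority = 6 + 13 + 15 + 8 + 6 + 14 = 62

62


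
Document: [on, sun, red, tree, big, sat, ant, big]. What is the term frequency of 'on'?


Document has 8 words
Scanning for 'on':
Found at positions: [0]
Count = 1

1


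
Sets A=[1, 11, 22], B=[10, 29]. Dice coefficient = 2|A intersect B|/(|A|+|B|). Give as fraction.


A intersect B = []
|A intersect B| = 0
|A| = 3, |B| = 2
Dice = 2*0 / (3+2)
= 0 / 5 = 0

0


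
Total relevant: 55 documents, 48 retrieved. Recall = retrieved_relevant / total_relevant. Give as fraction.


Recall = retrieved_relevant / total_relevant
= 48 / 55
= 48 / (48 + 7)
= 48/55

48/55


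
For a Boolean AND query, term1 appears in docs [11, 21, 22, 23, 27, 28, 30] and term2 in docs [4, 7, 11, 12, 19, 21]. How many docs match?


Boolean AND: find intersection of posting lists
term1 docs: [11, 21, 22, 23, 27, 28, 30]
term2 docs: [4, 7, 11, 12, 19, 21]
Intersection: [11, 21]
|intersection| = 2

2


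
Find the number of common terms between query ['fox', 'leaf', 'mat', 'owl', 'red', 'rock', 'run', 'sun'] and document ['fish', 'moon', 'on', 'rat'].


Query terms: ['fox', 'leaf', 'mat', 'owl', 'red', 'rock', 'run', 'sun']
Document terms: ['fish', 'moon', 'on', 'rat']
Common terms: []
Overlap count = 0

0


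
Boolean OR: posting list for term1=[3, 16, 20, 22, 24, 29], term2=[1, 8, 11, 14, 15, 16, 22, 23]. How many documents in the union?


Boolean OR: find union of posting lists
term1 docs: [3, 16, 20, 22, 24, 29]
term2 docs: [1, 8, 11, 14, 15, 16, 22, 23]
Union: [1, 3, 8, 11, 14, 15, 16, 20, 22, 23, 24, 29]
|union| = 12

12


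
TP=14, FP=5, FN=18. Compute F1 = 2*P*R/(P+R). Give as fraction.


F1 = 2 * P * R / (P + R)
P = TP/(TP+FP) = 14/19 = 14/19
R = TP/(TP+FN) = 14/32 = 7/16
2 * P * R = 2 * 14/19 * 7/16 = 49/76
P + R = 14/19 + 7/16 = 357/304
F1 = 49/76 / 357/304 = 28/51

28/51


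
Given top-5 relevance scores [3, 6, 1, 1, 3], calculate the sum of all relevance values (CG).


Cumulative Gain = sum of relevance scores
Position 1: rel=3, running sum=3
Position 2: rel=6, running sum=9
Position 3: rel=1, running sum=10
Position 4: rel=1, running sum=11
Position 5: rel=3, running sum=14
CG = 14

14


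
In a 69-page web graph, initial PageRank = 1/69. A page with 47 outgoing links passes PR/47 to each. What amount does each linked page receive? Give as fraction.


Initial PR = 1/69 = 1/69
Outlinks = 47
Contribution per link = PR / outlinks
= 1/69 / 47
= 1/3243

1/3243


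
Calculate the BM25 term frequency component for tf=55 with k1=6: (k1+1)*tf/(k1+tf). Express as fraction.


BM25 TF component = (k1+1)*tf / (k1+tf)
k1 = 6, tf = 55
Numerator = (6+1)*55 = 385
Denominator = 6 + 55 = 61
= 385/61 = 385/61

385/61


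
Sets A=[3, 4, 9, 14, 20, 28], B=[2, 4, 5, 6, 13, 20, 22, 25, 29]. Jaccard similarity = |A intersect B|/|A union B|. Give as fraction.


A intersect B = [4, 20]
|A intersect B| = 2
A union B = [2, 3, 4, 5, 6, 9, 13, 14, 20, 22, 25, 28, 29]
|A union B| = 13
Jaccard = 2/13 = 2/13

2/13


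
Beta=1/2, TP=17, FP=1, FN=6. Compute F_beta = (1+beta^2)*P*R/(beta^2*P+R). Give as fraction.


P = TP/(TP+FP) = 17/18 = 17/18
R = TP/(TP+FN) = 17/23 = 17/23
beta^2 = 1/2^2 = 1/4
(1 + beta^2) = 5/4
Numerator = (1+beta^2)*P*R = 1445/1656
Denominator = beta^2*P + R = 17/72 + 17/23 = 1615/1656
F_beta = 17/19

17/19


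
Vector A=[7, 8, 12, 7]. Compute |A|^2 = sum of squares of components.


|A|^2 = sum of squared components
A[0]^2 = 7^2 = 49
A[1]^2 = 8^2 = 64
A[2]^2 = 12^2 = 144
A[3]^2 = 7^2 = 49
Sum = 49 + 64 + 144 + 49 = 306

306


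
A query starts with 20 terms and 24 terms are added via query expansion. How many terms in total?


Original terms: 20
Expansion terms: 24
Total = 20 + 24 = 44

44


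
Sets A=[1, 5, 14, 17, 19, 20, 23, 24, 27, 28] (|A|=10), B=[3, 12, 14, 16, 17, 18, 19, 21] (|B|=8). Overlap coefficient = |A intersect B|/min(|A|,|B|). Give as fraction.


A intersect B = [14, 17, 19]
|A intersect B| = 3
min(|A|, |B|) = min(10, 8) = 8
Overlap = 3 / 8 = 3/8

3/8


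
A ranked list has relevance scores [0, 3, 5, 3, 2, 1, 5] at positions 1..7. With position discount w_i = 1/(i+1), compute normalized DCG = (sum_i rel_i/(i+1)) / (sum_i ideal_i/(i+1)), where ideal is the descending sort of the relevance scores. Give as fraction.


Position discount weights w_i = 1/(i+1) for i=1..7:
Weights = [1/2, 1/3, 1/4, 1/5, 1/6, 1/7, 1/8]
Actual relevance: [0, 3, 5, 3, 2, 1, 5]
DCG = 0/2 + 3/3 + 5/4 + 3/5 + 2/6 + 1/7 + 5/8 = 3319/840
Ideal relevance (sorted desc): [5, 5, 3, 3, 2, 1, 0]
Ideal DCG = 5/2 + 5/3 + 3/4 + 3/5 + 2/6 + 1/7 + 0/8 = 839/140
nDCG = DCG / ideal_DCG = 3319/840 / 839/140 = 3319/5034

3319/5034


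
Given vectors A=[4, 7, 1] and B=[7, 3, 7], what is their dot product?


Dot product = sum of element-wise products
A[0]*B[0] = 4*7 = 28
A[1]*B[1] = 7*3 = 21
A[2]*B[2] = 1*7 = 7
Sum = 28 + 21 + 7 = 56

56


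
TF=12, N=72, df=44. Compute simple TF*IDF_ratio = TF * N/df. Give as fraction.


TF * (N/df)
= 12 * (72/44)
= 12 * 18/11
= 216/11

216/11


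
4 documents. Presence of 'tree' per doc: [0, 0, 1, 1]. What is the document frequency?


Checking each document for 'tree':
Doc 1: absent
Doc 2: absent
Doc 3: present
Doc 4: present
df = sum of presences = 0 + 0 + 1 + 1 = 2

2


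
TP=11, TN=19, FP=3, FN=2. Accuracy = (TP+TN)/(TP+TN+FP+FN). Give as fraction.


Accuracy = (TP + TN) / (TP + TN + FP + FN)
TP + TN = 11 + 19 = 30
Total = 11 + 19 + 3 + 2 = 35
Accuracy = 30 / 35 = 6/7

6/7


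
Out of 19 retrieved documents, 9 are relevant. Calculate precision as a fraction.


Precision = relevant_retrieved / total_retrieved
= 9 / 19
= 9 / (9 + 10)
= 9/19

9/19


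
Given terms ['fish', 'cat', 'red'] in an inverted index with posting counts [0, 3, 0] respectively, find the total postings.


Summing posting list sizes:
'fish': 0 postings
'cat': 3 postings
'red': 0 postings
Total = 0 + 3 + 0 = 3

3


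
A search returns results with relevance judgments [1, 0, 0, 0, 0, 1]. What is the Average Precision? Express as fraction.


Computing P@k for each relevant position:
Position 1: relevant, P@1 = 1/1 = 1
Position 2: not relevant
Position 3: not relevant
Position 4: not relevant
Position 5: not relevant
Position 6: relevant, P@6 = 2/6 = 1/3
Sum of P@k = 1 + 1/3 = 4/3
AP = 4/3 / 2 = 2/3

2/3


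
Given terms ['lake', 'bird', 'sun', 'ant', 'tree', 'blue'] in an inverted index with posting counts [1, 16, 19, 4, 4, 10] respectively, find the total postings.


Summing posting list sizes:
'lake': 1 postings
'bird': 16 postings
'sun': 19 postings
'ant': 4 postings
'tree': 4 postings
'blue': 10 postings
Total = 1 + 16 + 19 + 4 + 4 + 10 = 54

54


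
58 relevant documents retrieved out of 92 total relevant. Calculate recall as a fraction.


Recall = retrieved_relevant / total_relevant
= 58 / 92
= 58 / (58 + 34)
= 29/46

29/46


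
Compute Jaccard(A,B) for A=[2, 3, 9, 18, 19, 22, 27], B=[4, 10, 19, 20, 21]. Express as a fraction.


A intersect B = [19]
|A intersect B| = 1
A union B = [2, 3, 4, 9, 10, 18, 19, 20, 21, 22, 27]
|A union B| = 11
Jaccard = 1/11 = 1/11

1/11


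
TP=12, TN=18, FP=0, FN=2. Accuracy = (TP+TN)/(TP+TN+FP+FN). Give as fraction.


Accuracy = (TP + TN) / (TP + TN + FP + FN)
TP + TN = 12 + 18 = 30
Total = 12 + 18 + 0 + 2 = 32
Accuracy = 30 / 32 = 15/16

15/16


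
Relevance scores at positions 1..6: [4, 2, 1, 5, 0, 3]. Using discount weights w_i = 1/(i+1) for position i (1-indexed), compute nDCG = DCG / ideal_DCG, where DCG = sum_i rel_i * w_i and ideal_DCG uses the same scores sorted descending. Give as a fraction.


Position discount weights w_i = 1/(i+1) for i=1..6:
Weights = [1/2, 1/3, 1/4, 1/5, 1/6, 1/7]
Actual relevance: [4, 2, 1, 5, 0, 3]
DCG = 4/2 + 2/3 + 1/4 + 5/5 + 0/6 + 3/7 = 365/84
Ideal relevance (sorted desc): [5, 4, 3, 2, 1, 0]
Ideal DCG = 5/2 + 4/3 + 3/4 + 2/5 + 1/6 + 0/7 = 103/20
nDCG = DCG / ideal_DCG = 365/84 / 103/20 = 1825/2163

1825/2163


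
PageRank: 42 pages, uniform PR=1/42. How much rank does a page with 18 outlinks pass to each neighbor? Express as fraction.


Initial PR = 1/42 = 1/42
Outlinks = 18
Contribution per link = PR / outlinks
= 1/42 / 18
= 1/756

1/756


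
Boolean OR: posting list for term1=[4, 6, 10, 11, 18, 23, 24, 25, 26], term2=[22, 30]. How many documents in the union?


Boolean OR: find union of posting lists
term1 docs: [4, 6, 10, 11, 18, 23, 24, 25, 26]
term2 docs: [22, 30]
Union: [4, 6, 10, 11, 18, 22, 23, 24, 25, 26, 30]
|union| = 11

11


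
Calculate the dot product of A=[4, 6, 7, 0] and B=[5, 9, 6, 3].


Dot product = sum of element-wise products
A[0]*B[0] = 4*5 = 20
A[1]*B[1] = 6*9 = 54
A[2]*B[2] = 7*6 = 42
A[3]*B[3] = 0*3 = 0
Sum = 20 + 54 + 42 + 0 = 116

116


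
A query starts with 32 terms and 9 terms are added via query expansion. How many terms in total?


Original terms: 32
Expansion terms: 9
Total = 32 + 9 = 41

41


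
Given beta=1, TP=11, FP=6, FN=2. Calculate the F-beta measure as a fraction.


P = TP/(TP+FP) = 11/17 = 11/17
R = TP/(TP+FN) = 11/13 = 11/13
beta^2 = 1^2 = 1
(1 + beta^2) = 2
Numerator = (1+beta^2)*P*R = 242/221
Denominator = beta^2*P + R = 11/17 + 11/13 = 330/221
F_beta = 11/15

11/15


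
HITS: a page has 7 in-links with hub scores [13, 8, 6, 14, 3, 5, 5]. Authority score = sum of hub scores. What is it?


Authority = sum of hub scores of in-linkers
In-link 1: hub score = 13
In-link 2: hub score = 8
In-link 3: hub score = 6
In-link 4: hub score = 14
In-link 5: hub score = 3
In-link 6: hub score = 5
In-link 7: hub score = 5
Authority = 13 + 8 + 6 + 14 + 3 + 5 + 5 = 54

54


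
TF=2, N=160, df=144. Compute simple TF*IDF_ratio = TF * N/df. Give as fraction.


TF * (N/df)
= 2 * (160/144)
= 2 * 10/9
= 20/9

20/9


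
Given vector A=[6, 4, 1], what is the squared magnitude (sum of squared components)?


|A|^2 = sum of squared components
A[0]^2 = 6^2 = 36
A[1]^2 = 4^2 = 16
A[2]^2 = 1^2 = 1
Sum = 36 + 16 + 1 = 53

53


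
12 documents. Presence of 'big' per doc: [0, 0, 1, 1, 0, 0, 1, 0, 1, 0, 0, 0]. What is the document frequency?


Checking each document for 'big':
Doc 1: absent
Doc 2: absent
Doc 3: present
Doc 4: present
Doc 5: absent
Doc 6: absent
Doc 7: present
Doc 8: absent
Doc 9: present
Doc 10: absent
Doc 11: absent
Doc 12: absent
df = sum of presences = 0 + 0 + 1 + 1 + 0 + 0 + 1 + 0 + 1 + 0 + 0 + 0 = 4

4


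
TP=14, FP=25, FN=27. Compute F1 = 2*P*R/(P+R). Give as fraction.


F1 = 2 * P * R / (P + R)
P = TP/(TP+FP) = 14/39 = 14/39
R = TP/(TP+FN) = 14/41 = 14/41
2 * P * R = 2 * 14/39 * 14/41 = 392/1599
P + R = 14/39 + 14/41 = 1120/1599
F1 = 392/1599 / 1120/1599 = 7/20

7/20
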